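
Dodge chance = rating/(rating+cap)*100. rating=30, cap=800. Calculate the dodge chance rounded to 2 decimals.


dodge% = 30 / (30 + 800) * 100
= 30 / 830 * 100
= 0.036145 * 100
= 3.61%

3.61%


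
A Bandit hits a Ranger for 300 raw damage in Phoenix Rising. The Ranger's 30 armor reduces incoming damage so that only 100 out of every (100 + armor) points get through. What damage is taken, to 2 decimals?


actual = 300 * 100 / (100 + 30)
= 300 * 100 / 130
= 30000 / 130
= 230.77

230.77 damage


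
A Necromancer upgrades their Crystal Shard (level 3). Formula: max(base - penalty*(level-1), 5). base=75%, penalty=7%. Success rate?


raw_rate = 75 - 7 * (3 - 1)
= 75 - 7 * 2
= 75 - 14
= 61
Apply floor: max(61, 5) = 61%

61%


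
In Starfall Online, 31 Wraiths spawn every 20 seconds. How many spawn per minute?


Spawns per minute = count * (60 / interval)
= 31 * (60 / 20)
= 31 * 3.0
= 93.0

93.0 per minute


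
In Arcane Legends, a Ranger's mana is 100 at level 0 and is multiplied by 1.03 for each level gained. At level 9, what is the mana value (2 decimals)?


value = base * growth^level
= 100 * 1.03^9
= 100 * 1.304773
= 130.48

130.48 mana


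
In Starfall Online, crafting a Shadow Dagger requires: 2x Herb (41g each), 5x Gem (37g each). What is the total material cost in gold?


Cost breakdown:
  Herb: 2 * 41 = 82
  Gem: 5 * 37 = 185
Total = 82 + 185 = 267

267 gold


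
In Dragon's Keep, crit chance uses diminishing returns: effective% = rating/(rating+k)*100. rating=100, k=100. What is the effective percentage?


effective% = rating / (rating + k) * 100
= 100 / (100 + 100) * 100
= 100 / 200 * 100
= 0.5 * 100
= 50.00%

50.00%


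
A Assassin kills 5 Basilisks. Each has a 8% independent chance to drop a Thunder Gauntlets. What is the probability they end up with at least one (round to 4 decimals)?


P(at least one) = 1 - P(none) = 1 - (1-p)^n
p = 8/100 = 0.08
1 - p = 0.92
(1 - p)^5 = 0.92^5 = 0.659082
P(at least one) = 1 - 0.659082 = 0.3409

0.3409


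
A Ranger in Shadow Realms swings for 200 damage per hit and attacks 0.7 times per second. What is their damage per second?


DPS = damage * attack_speed
= 200 * 0.7
= 140.0

140.0 DPS


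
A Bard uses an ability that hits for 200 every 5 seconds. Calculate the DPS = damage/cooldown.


DPS = damage / cooldown
= 200 / 5
= 40.00

40.00 DPS


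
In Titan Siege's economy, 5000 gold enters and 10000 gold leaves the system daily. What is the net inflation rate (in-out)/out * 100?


Net gold = 5000 - 10000 = -5000
Inflation rate = net / sunk * 100 = -5000 / 10000 * 100
= -0.5 * 100
= -50.00%

-50.00%


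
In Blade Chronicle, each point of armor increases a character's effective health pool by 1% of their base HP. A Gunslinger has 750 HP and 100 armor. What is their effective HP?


EHP = 750 * (1 + 100/100)
= 750 * (1 + 1.0)
= 750 * 2.0
= 1500.0

1500.0 EHP


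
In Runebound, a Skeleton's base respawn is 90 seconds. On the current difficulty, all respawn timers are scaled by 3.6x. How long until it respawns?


Respawn time = base * multiplier
= 90 * 3.6
= 324.0 seconds

324.0 seconds


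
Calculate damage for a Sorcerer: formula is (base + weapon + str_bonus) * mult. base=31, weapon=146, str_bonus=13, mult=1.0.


Sum base + weapon + str = 31 + 146 + 13 = 190
Multiply by 1.0:
190 * 1.0 = 190.0

190.0 damage


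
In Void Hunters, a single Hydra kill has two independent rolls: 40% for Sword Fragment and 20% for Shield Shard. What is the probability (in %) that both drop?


For independent events, P(both) = P(A) * P(B)
= 40% * 20%
= 800 / 100 %
= 8.0%

8.0%


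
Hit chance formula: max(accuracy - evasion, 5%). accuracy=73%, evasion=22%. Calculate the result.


accuracy - evasion = 73 - 22 = 51
Apply floor: max(51, 5) = 51
Hit chance = 51%

51%


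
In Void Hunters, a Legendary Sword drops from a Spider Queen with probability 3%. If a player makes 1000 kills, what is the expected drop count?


Expected drops = kills * (drop_rate / 100)
= 1000 * (3 / 100)
= 1000 * 0.03
= 30.0

30.0 drops


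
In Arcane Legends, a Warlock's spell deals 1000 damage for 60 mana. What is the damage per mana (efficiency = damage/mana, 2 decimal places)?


Efficiency = damage / mana
= 1000 / 60
= 16.67

16.67 dmg/mana


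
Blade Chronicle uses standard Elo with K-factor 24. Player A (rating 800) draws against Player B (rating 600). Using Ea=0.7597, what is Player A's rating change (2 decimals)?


Elo update: delta = K * (S - Ea), where S = 0.5 (draws)
S - Ea = 0.5 - 0.7597 = -0.2597
Rating change = 24 * -0.2597
= -6.23

-6.23 rating points


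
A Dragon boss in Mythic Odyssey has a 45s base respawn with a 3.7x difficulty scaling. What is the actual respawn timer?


Respawn time = base * multiplier
= 45 * 3.7
= 166.5 seconds

166.5 seconds


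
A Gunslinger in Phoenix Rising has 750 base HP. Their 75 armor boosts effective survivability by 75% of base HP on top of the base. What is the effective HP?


EHP = 750 * (1 + 75/100)
= 750 * (1 + 0.75)
= 750 * 1.75
= 1312.5

1312.5 EHP


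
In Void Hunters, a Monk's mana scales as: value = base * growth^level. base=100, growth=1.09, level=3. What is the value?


value = base * growth^level
= 100 * 1.09^3
= 100 * 1.295029
= 129.50

129.50 mana


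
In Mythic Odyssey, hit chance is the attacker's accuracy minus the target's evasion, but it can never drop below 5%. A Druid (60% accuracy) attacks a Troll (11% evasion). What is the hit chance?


accuracy - evasion = 60 - 11 = 49
Apply floor: max(49, 5) = 49
Hit chance = 49%

49%


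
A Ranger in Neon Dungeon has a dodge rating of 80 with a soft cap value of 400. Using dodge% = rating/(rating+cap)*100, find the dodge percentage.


dodge% = 80 / (80 + 400) * 100
= 80 / 480 * 100
= 0.166667 * 100
= 16.67%

16.67%


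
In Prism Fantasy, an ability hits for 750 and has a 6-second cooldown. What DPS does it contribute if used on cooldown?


DPS = damage / cooldown
= 750 / 6
= 125.00

125.00 DPS


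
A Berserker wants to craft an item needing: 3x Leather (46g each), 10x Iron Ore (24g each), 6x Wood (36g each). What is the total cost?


Cost breakdown:
  Leather: 3 * 46 = 138
  Iron Ore: 10 * 24 = 240
  Wood: 6 * 36 = 216
Total = 138 + 240 + 216 = 594

594 gold


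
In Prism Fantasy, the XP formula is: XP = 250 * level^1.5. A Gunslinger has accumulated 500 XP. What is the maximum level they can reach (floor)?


XP = 250 * level^1.5, so level = (XP / 250)^(1/1.5)
= (500 / 250)^(1/1.5)
= 2.0^0.6667
= 1.5874
Floor: level = 1

level 1


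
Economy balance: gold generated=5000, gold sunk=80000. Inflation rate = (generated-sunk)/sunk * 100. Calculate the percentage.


Net gold = 5000 - 80000 = -75000
Inflation rate = net / sunk * 100 = -75000 / 80000 * 100
= -0.9375 * 100
= -93.75%

-93.75%


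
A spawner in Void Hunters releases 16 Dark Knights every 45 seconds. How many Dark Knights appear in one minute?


Spawns per minute = count * (60 / interval)
= 16 * (60 / 45)
= 16 * 1.3333
= 21.33

21.33 per minute


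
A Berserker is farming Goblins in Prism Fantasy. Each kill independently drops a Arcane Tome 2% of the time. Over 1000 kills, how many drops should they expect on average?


Expected drops = kills * (drop_rate / 100)
= 1000 * (2 / 100)
= 1000 * 0.02
= 20.0

20.0 drops


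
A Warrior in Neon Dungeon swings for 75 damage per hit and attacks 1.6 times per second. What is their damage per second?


DPS = damage * attack_speed
= 75 * 1.6
= 120.0

120.0 DPS


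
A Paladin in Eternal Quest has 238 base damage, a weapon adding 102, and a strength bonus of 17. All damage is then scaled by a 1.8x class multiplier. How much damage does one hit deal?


Sum base + weapon + str = 238 + 102 + 17 = 357
Multiply by 1.8:
357 * 1.8 = 642.6

642.6 damage


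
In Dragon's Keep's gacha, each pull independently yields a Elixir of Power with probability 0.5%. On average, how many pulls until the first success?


Expected pulls for a geometric distribution = 1/p = 100 / rate%
= 100 / 0.5
= 200.0

200.0 pulls


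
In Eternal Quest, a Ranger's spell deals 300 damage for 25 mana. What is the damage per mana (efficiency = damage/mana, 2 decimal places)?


Efficiency = damage / mana
= 300 / 25
= 12.00

12.00 dmg/mana


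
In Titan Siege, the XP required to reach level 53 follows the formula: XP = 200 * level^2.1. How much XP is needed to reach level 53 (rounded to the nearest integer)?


XP = 200 * level^2.1
Substitute level = 53:
XP = 200 * 53^2.1
= 200 * 4178.1048
= 835621

835621 XP


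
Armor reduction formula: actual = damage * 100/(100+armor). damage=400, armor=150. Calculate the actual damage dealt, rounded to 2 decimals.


actual = 400 * 100 / (100 + 150)
= 400 * 100 / 250
= 40000 / 250
= 160.00

160.00 damage


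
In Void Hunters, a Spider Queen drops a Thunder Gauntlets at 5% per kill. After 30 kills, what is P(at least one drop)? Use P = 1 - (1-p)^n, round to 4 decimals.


P(at least one) = 1 - P(none) = 1 - (1-p)^n
p = 5/100 = 0.05
1 - p = 0.95
(1 - p)^30 = 0.95^30 = 0.214639
P(at least one) = 1 - 0.214639 = 0.7854

0.7854


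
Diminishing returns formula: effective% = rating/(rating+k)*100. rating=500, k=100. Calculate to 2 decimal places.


effective% = rating / (rating + k) * 100
= 500 / (500 + 100) * 100
= 500 / 600 * 100
= 0.833333 * 100
= 83.33%

83.33%


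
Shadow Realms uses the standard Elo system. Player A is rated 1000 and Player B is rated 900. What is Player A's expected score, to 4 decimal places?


Elo expected score: Ea = 1/(1 + 10^((Rb-Ra)/400))
Rb - Ra = 900 - 1000 = -100
(Rb-Ra)/400 = -100/400 = -0.25
10^-0.25 = 0.562341
Ea = 1/(1 + 0.562341) = 1/1.562341 = 0.6401

0.6401


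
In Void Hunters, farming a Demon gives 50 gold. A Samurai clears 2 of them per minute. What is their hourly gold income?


Gold per minute = 50 * 2 = 100
Gold per hour = 100 * 60 = 6000

6000 gold/hour


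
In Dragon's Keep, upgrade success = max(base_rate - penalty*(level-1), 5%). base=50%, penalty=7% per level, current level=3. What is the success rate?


raw_rate = 50 - 7 * (3 - 1)
= 50 - 7 * 2
= 50 - 14
= 36
Apply floor: max(36, 5) = 36%

36%


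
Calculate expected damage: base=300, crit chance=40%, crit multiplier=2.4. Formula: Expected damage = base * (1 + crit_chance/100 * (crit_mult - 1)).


E[dmg] = base * (1 + crit_chance * (crit_mult - 1))
cc as decimal = 40/100 = 0.4
cm - 1 = 2.4 - 1 = 1.4
Bonus factor = 0.4 * 1.4 = 0.56
Total multiplier = 1 + 0.56 = 1.56
Expected damage = 300 * 1.56 = 468.00

468.00 damage


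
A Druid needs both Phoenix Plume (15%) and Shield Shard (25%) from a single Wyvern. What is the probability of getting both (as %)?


For independent events, P(both) = P(A) * P(B)
= 15% * 25%
= 375 / 100 %
= 3.75%

3.75%


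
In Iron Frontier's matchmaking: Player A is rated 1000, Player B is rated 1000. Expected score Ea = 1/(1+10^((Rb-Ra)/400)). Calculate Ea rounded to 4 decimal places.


Elo expected score: Ea = 1/(1 + 10^((Rb-Ra)/400))
Rb - Ra = 1000 - 1000 = 0
(Rb-Ra)/400 = 0/400 = 0.0
10^0.0 = 1.0
Ea = 1/(1 + 1.0) = 1/2.0 = 0.5000

0.5000


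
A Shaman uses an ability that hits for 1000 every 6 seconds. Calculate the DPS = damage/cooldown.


DPS = damage / cooldown
= 1000 / 6
= 166.67

166.67 DPS


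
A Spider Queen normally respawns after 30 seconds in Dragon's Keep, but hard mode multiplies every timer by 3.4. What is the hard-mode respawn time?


Respawn time = base * multiplier
= 30 * 3.4
= 102.0 seconds

102.0 seconds


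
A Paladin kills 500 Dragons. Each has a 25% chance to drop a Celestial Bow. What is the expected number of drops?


Expected drops = kills * (drop_rate / 100)
= 500 * (25 / 100)
= 500 * 0.25
= 125.0

125.0 drops


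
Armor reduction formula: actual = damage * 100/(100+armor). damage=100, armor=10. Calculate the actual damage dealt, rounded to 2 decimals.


actual = 100 * 100 / (100 + 10)
= 100 * 100 / 110
= 10000 / 110
= 90.91

90.91 damage


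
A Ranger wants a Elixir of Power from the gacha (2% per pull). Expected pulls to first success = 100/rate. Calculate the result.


Expected pulls for a geometric distribution = 1/p = 100 / rate%
= 100 / 2
= 50.0

50.0 pulls


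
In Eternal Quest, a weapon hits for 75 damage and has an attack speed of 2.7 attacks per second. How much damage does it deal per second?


DPS = damage * attack_speed
= 75 * 2.7
= 202.5

202.5 DPS


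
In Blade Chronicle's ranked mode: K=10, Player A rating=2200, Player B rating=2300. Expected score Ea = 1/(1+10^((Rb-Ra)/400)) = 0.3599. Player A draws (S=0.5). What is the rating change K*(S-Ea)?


Elo update: delta = K * (S - Ea), where S = 0.5 (draws)
S - Ea = 0.5 - 0.3599 = 0.1401
Rating change = 10 * 0.1401
= 1.40

1.40 rating points


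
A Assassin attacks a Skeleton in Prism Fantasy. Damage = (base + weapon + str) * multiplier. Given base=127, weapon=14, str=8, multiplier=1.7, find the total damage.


Sum base + weapon + str = 127 + 14 + 8 = 149
Multiply by 1.7:
149 * 1.7 = 253.3

253.3 damage


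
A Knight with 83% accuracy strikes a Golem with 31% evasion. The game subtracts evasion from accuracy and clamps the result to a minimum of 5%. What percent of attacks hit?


accuracy - evasion = 83 - 31 = 52
Apply floor: max(52, 5) = 52
Hit chance = 52%

52%


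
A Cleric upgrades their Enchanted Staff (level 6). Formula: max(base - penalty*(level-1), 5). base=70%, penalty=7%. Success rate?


raw_rate = 70 - 7 * (6 - 1)
= 70 - 7 * 5
= 70 - 35
= 35
Apply floor: max(35, 5) = 35%

35%


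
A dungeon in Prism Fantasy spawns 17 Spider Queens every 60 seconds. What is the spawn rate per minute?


Spawns per minute = count * (60 / interval)
= 17 * (60 / 60)
= 17 * 1.0
= 17.0

17.0 per minute


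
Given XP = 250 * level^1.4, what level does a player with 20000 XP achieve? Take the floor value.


XP = 250 * level^1.4, so level = (XP / 250)^(1/1.4)
= (20000 / 250)^(1/1.4)
= 80.0^0.7143
= 22.8744
Floor: level = 22

level 22


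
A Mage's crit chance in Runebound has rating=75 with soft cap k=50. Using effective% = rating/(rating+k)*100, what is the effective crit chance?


effective% = rating / (rating + k) * 100
= 75 / (75 + 50) * 100
= 75 / 125 * 100
= 0.6 * 100
= 60.00%

60.00%


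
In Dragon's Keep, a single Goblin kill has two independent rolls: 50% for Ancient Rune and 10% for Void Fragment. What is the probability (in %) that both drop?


For independent events, P(both) = P(A) * P(B)
= 50% * 10%
= 500 / 100 %
= 5.0%

5.0%


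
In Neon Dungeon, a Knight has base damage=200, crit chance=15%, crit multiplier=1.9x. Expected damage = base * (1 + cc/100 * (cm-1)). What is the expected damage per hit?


E[dmg] = base * (1 + crit_chance * (crit_mult - 1))
cc as decimal = 15/100 = 0.15
cm - 1 = 1.9 - 1 = 0.9
Bonus factor = 0.15 * 0.9 = 0.135
Total multiplier = 1 + 0.135 = 1.135
Expected damage = 200 * 1.135 = 227.00

227.00 damage


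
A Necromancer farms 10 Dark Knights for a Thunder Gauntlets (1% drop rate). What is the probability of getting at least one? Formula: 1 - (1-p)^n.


P(at least one) = 1 - P(none) = 1 - (1-p)^n
p = 1/100 = 0.01
1 - p = 0.99
(1 - p)^10 = 0.99^10 = 0.904382
P(at least one) = 1 - 0.904382 = 0.0956

0.0956


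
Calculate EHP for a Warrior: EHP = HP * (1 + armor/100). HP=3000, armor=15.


EHP = 3000 * (1 + 15/100)
= 3000 * (1 + 0.15)
= 3000 * 1.15
= 3450.0

3450.0 EHP


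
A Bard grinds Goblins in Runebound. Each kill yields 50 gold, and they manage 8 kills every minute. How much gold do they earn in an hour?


Gold per minute = 50 * 8 = 400
Gold per hour = 400 * 60 = 24000

24000 gold/hour


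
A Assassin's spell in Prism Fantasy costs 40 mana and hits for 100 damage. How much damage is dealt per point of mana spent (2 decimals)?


Efficiency = damage / mana
= 100 / 40
= 2.50

2.50 dmg/mana


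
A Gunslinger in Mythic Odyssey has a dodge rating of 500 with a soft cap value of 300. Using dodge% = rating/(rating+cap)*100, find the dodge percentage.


dodge% = 500 / (500 + 300) * 100
= 500 / 800 * 100
= 0.625 * 100
= 62.50%

62.50%


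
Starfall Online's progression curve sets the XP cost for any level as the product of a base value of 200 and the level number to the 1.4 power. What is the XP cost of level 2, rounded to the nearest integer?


XP = 200 * level^1.4
Substitute level = 2:
XP = 200 * 2^1.4
= 200 * 2.639
= 528

528 XP


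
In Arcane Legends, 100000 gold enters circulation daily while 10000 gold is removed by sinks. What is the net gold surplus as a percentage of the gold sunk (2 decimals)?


Net gold = 100000 - 10000 = 90000
Inflation rate = net / sunk * 100 = 90000 / 10000 * 100
= 9.0 * 100
= 900.00%

900.00%


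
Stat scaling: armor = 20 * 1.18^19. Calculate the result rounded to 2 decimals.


value = base * growth^level
= 20 * 1.18^19
= 20 * 23.214436
= 464.29

464.29 armor


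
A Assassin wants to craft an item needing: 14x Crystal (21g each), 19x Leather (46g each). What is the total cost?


Cost breakdown:
  Crystal: 14 * 21 = 294
  Leather: 19 * 46 = 874
Total = 294 + 874 = 1168

1168 gold


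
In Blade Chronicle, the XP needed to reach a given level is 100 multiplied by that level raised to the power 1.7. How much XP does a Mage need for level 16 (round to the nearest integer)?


XP = 100 * level^1.7
Substitute level = 16:
XP = 100 * 16^1.7
= 100 * 111.4305
= 11143

11143 XP


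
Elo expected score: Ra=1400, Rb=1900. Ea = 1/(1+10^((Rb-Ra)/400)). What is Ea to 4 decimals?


Elo expected score: Ea = 1/(1 + 10^((Rb-Ra)/400))
Rb - Ra = 1900 - 1400 = 500
(Rb-Ra)/400 = 500/400 = 1.25
10^1.25 = 17.782794
Ea = 1/(1 + 17.782794) = 1/18.782794 = 0.0532

0.0532


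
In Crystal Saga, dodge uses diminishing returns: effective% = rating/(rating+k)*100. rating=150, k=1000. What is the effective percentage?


effective% = rating / (rating + k) * 100
= 150 / (150 + 1000) * 100
= 150 / 1150 * 100
= 0.130435 * 100
= 13.04%

13.04%


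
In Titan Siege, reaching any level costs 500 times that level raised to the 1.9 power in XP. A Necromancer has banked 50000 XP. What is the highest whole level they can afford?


XP = 500 * level^1.9, so level = (XP / 500)^(1/1.9)
= (50000 / 500)^(1/1.9)
= 100.0^0.5263
= 11.2884
Floor: level = 11

level 11


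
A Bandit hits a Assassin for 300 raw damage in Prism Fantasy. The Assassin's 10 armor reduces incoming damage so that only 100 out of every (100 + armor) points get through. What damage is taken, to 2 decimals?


actual = 300 * 100 / (100 + 10)
= 300 * 100 / 110
= 30000 / 110
= 272.73

272.73 damage


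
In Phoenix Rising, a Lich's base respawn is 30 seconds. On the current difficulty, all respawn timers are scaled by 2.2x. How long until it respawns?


Respawn time = base * multiplier
= 30 * 2.2
= 66.0 seconds

66.0 seconds


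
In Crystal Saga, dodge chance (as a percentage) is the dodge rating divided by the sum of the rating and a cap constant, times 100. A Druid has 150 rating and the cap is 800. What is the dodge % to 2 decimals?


dodge% = 150 / (150 + 800) * 100
= 150 / 950 * 100
= 0.157895 * 100
= 15.79%

15.79%


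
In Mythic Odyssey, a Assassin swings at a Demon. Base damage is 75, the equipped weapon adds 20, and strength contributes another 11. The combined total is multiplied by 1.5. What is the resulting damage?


Sum base + weapon + str = 75 + 20 + 11 = 106
Multiply by 1.5:
106 * 1.5 = 159.0

159.0 damage


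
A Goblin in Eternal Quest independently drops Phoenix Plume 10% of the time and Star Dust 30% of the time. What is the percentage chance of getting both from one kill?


For independent events, P(both) = P(A) * P(B)
= 10% * 30%
= 300 / 100 %
= 3.0%

3.0%


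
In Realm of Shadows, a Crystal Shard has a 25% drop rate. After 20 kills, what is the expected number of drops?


Expected drops = kills * (drop_rate / 100)
= 20 * (25 / 100)
= 20 * 0.25
= 5.0

5.0 drops


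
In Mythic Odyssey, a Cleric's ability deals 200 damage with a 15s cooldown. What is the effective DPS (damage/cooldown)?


DPS = damage / cooldown
= 200 / 15
= 13.33

13.33 DPS


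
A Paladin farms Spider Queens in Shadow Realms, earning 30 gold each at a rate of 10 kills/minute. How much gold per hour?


Gold per minute = 30 * 10 = 300
Gold per hour = 300 * 60 = 18000

18000 gold/hour


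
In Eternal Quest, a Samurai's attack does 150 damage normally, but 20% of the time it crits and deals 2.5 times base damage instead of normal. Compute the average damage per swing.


E[dmg] = base * (1 + crit_chance * (crit_mult - 1))
cc as decimal = 20/100 = 0.2
cm - 1 = 2.5 - 1 = 1.5
Bonus factor = 0.2 * 1.5 = 0.3
Total multiplier = 1 + 0.3 = 1.3
Expected damage = 150 * 1.3 = 195.00

195.00 damage


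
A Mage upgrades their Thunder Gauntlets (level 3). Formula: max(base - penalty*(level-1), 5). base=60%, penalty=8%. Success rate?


raw_rate = 60 - 8 * (3 - 1)
= 60 - 8 * 2
= 60 - 16
= 44
Apply floor: max(44, 5) = 44%

44%


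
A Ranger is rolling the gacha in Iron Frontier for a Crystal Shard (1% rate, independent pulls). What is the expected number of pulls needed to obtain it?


Expected pulls for a geometric distribution = 1/p = 100 / rate%
= 100 / 1
= 100.0

100.0 pulls


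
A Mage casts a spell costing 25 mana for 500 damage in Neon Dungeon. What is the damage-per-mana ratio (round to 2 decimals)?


Efficiency = damage / mana
= 500 / 25
= 20.00

20.00 dmg/mana


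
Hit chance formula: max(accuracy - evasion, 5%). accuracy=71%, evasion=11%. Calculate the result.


accuracy - evasion = 71 - 11 = 60
Apply floor: max(60, 5) = 60
Hit chance = 60%

60%


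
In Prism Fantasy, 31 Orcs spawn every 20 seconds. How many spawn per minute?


Spawns per minute = count * (60 / interval)
= 31 * (60 / 20)
= 31 * 3.0
= 93.0

93.0 per minute


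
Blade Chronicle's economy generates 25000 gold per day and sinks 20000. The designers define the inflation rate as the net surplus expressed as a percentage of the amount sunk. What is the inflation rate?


Net gold = 25000 - 20000 = 5000
Inflation rate = net / sunk * 100 = 5000 / 20000 * 100
= 0.25 * 100
= 25.00%

25.00%


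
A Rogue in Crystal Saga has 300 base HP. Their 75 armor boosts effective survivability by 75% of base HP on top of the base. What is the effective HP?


EHP = 300 * (1 + 75/100)
= 300 * (1 + 0.75)
= 300 * 1.75
= 525.0

525.0 EHP


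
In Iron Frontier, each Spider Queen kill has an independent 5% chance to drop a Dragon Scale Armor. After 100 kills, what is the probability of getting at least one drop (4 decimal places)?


P(at least one) = 1 - P(none) = 1 - (1-p)^n
p = 5/100 = 0.05
1 - p = 0.95
(1 - p)^100 = 0.95^100 = 0.005921
P(at least one) = 1 - 0.005921 = 0.9941

0.9941


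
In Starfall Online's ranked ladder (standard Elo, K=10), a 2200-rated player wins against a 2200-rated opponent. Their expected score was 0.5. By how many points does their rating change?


Elo update: delta = K * (S - Ea), where S = 1 (wins)
S - Ea = 1 - 0.5 = 0.5
Rating change = 10 * 0.5
= 5.00

5.00 rating points


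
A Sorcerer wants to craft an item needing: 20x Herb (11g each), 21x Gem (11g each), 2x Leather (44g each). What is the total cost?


Cost breakdown:
  Herb: 20 * 11 = 220
  Gem: 21 * 11 = 231
  Leather: 2 * 44 = 88
Total = 220 + 231 + 88 = 539

539 gold


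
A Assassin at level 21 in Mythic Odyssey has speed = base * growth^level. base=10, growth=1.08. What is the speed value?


value = base * growth^level
= 10 * 1.08^21
= 10 * 5.033834
= 50.34

50.34 speed


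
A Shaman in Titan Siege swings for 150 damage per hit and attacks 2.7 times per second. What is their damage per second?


DPS = damage * attack_speed
= 150 * 2.7
= 405.0

405.0 DPS


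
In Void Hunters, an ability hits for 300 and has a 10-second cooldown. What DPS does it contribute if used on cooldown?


DPS = damage / cooldown
= 300 / 10
= 30.00

30.00 DPS


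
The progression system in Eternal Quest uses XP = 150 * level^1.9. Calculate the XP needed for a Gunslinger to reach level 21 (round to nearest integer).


XP = 150 * level^1.9
Substitute level = 21:
XP = 150 * 21^1.9
= 150 * 325.2495
= 48787

48787 XP


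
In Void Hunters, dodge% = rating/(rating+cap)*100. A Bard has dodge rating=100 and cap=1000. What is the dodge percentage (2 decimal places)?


dodge% = 100 / (100 + 1000) * 100
= 100 / 1100 * 100
= 0.090909 * 100
= 9.09%

9.09%


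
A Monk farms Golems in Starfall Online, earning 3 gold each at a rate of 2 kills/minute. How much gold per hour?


Gold per minute = 3 * 2 = 6
Gold per hour = 6 * 60 = 360

360 gold/hour


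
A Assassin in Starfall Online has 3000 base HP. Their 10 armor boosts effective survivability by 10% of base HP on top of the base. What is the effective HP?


EHP = 3000 * (1 + 10/100)
= 3000 * (1 + 0.1)
= 3000 * 1.1
= 3300.0

3300.0 EHP


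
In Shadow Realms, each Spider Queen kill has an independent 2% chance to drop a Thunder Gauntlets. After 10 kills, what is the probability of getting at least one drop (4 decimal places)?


P(at least one) = 1 - P(none) = 1 - (1-p)^n
p = 2/100 = 0.02
1 - p = 0.98
(1 - p)^10 = 0.98^10 = 0.817073
P(at least one) = 1 - 0.817073 = 0.1829

0.1829


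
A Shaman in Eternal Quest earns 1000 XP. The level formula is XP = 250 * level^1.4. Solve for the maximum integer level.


XP = 250 * level^1.4, so level = (XP / 250)^(1/1.4)
= (1000 / 250)^(1/1.4)
= 4.0^0.7143
= 2.6918
Floor: level = 2

level 2


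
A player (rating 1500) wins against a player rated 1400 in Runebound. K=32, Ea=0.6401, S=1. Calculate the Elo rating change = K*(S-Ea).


Elo update: delta = K * (S - Ea), where S = 1 (wins)
S - Ea = 1 - 0.6401 = 0.3599
Rating change = 32 * 0.3599
= 11.52

11.52 rating points


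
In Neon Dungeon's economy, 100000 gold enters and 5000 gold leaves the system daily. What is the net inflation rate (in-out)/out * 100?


Net gold = 100000 - 5000 = 95000
Inflation rate = net / sunk * 100 = 95000 / 5000 * 100
= 19.0 * 100
= 1900.00%

1900.00%


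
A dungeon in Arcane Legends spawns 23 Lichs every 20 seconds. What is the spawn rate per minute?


Spawns per minute = count * (60 / interval)
= 23 * (60 / 20)
= 23 * 3.0
= 69.0

69.0 per minute


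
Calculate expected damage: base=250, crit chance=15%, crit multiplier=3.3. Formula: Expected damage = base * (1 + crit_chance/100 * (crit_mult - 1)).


E[dmg] = base * (1 + crit_chance * (crit_mult - 1))
cc as decimal = 15/100 = 0.15
cm - 1 = 3.3 - 1 = 2.3
Bonus factor = 0.15 * 2.3 = 0.345
Total multiplier = 1 + 0.345 = 1.345
Expected damage = 250 * 1.345 = 336.25

336.25 damage


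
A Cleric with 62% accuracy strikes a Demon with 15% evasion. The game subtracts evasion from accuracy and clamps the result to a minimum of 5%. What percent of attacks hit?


accuracy - evasion = 62 - 15 = 47
Apply floor: max(47, 5) = 47
Hit chance = 47%

47%


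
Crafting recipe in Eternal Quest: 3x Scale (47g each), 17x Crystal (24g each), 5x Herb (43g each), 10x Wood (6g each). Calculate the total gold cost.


Cost breakdown:
  Scale: 3 * 47 = 141
  Crystal: 17 * 24 = 408
  Herb: 5 * 43 = 215
  Wood: 10 * 6 = 60
Total = 141 + 408 + 215 + 60 = 824

824 gold


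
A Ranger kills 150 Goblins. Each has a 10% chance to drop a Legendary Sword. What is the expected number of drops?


Expected drops = kills * (drop_rate / 100)
= 150 * (10 / 100)
= 150 * 0.1
= 15.0

15.0 drops


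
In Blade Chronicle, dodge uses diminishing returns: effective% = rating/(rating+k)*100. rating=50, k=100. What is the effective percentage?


effective% = rating / (rating + k) * 100
= 50 / (50 + 100) * 100
= 50 / 150 * 100
= 0.333333 * 100
= 33.33%

33.33%


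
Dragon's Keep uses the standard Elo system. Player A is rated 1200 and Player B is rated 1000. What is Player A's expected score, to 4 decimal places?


Elo expected score: Ea = 1/(1 + 10^((Rb-Ra)/400))
Rb - Ra = 1000 - 1200 = -200
(Rb-Ra)/400 = -200/400 = -0.5
10^-0.5 = 0.316228
Ea = 1/(1 + 0.316228) = 1/1.316228 = 0.7597

0.7597


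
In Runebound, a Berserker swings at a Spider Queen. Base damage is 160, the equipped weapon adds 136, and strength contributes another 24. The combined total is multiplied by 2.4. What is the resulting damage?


Sum base + weapon + str = 160 + 136 + 24 = 320
Multiply by 2.4:
320 * 2.4 = 768.0

768.0 damage


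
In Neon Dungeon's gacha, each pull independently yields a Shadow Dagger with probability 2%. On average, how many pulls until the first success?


Expected pulls for a geometric distribution = 1/p = 100 / rate%
= 100 / 2
= 50.0

50.0 pulls


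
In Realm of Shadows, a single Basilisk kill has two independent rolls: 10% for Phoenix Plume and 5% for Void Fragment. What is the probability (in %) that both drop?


For independent events, P(both) = P(A) * P(B)
= 10% * 5%
= 50 / 100 %
= 0.5%

0.5%


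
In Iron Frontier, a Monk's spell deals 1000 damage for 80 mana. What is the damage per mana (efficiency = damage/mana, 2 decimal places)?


Efficiency = damage / mana
= 1000 / 80
= 12.50

12.50 dmg/mana


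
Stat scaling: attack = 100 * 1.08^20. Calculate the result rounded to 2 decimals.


value = base * growth^level
= 100 * 1.08^20
= 100 * 4.660957
= 466.10

466.10 attack


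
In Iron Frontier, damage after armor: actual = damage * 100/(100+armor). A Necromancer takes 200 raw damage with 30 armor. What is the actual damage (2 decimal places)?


actual = 200 * 100 / (100 + 30)
= 200 * 100 / 130
= 20000 / 130
= 153.85

153.85 damage


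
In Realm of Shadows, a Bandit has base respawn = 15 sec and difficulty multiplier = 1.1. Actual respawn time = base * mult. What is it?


Respawn time = base * multiplier
= 15 * 1.1
= 16.5 seconds

16.5 seconds


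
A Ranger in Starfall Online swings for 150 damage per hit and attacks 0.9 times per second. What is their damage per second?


DPS = damage * attack_speed
= 150 * 0.9
= 135.0

135.0 DPS


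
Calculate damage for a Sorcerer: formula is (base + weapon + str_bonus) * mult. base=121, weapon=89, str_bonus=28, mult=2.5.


Sum base + weapon + str = 121 + 89 + 28 = 238
Multiply by 2.5:
238 * 2.5 = 595.0

595.0 damage


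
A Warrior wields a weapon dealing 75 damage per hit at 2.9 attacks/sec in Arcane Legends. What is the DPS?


DPS = damage * attack_speed
= 75 * 2.9
= 217.5

217.5 DPS


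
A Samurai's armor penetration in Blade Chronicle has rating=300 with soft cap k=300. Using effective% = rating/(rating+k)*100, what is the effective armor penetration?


effective% = rating / (rating + k) * 100
= 300 / (300 + 300) * 100
= 300 / 600 * 100
= 0.5 * 100
= 50.00%

50.00%


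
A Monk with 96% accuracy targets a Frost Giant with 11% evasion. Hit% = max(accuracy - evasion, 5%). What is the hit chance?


accuracy - evasion = 96 - 11 = 85
Apply floor: max(85, 5) = 85
Hit chance = 85%

85%


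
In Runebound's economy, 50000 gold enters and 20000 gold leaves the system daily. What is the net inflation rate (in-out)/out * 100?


Net gold = 50000 - 20000 = 30000
Inflation rate = net / sunk * 100 = 30000 / 20000 * 100
= 1.5 * 100
= 150.00%

150.00%


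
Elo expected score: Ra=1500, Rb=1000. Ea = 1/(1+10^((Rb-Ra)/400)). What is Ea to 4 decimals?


Elo expected score: Ea = 1/(1 + 10^((Rb-Ra)/400))
Rb - Ra = 1000 - 1500 = -500
(Rb-Ra)/400 = -500/400 = -1.25
10^-1.25 = 0.056234
Ea = 1/(1 + 0.056234) = 1/1.056234 = 0.9468

0.9468


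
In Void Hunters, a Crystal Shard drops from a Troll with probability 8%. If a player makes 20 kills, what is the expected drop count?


Expected drops = kills * (drop_rate / 100)
= 20 * (8 / 100)
= 20 * 0.08
= 1.6

1.6 drops


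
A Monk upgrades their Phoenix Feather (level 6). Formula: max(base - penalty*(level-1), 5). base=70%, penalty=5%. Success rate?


raw_rate = 70 - 5 * (6 - 1)
= 70 - 5 * 5
= 70 - 25
= 45
Apply floor: max(45, 5) = 45%

45%


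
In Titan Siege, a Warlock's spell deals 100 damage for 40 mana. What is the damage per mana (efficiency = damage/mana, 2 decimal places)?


Efficiency = damage / mana
= 100 / 40
= 2.50

2.50 dmg/mana


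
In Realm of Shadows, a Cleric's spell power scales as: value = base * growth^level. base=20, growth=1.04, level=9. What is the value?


value = base * growth^level
= 20 * 1.04^9
= 20 * 1.423312
= 28.47

28.47 spell power


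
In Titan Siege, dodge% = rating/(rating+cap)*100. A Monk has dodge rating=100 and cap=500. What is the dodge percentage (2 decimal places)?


dodge% = 100 / (100 + 500) * 100
= 100 / 600 * 100
= 0.166667 * 100
= 16.67%

16.67%


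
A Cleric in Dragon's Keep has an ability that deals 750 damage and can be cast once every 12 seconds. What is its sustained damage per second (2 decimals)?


DPS = damage / cooldown
= 750 / 12
= 62.50

62.50 DPS


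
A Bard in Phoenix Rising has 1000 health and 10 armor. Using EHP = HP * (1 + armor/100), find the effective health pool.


EHP = 1000 * (1 + 10/100)
= 1000 * (1 + 0.1)
= 1000 * 1.1
= 1100.0

1100.0 EHP


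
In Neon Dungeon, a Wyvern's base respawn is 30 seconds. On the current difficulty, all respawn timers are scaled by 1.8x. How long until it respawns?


Respawn time = base * multiplier
= 30 * 1.8
= 54.0 seconds

54.0 seconds


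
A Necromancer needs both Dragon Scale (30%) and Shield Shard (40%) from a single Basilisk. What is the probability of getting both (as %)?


For independent events, P(both) = P(A) * P(B)
= 30% * 40%
= 1200 / 100 %
= 12.0%

12.0%


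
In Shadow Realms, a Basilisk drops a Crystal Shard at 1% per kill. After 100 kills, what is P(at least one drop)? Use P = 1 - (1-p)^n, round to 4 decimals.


P(at least one) = 1 - P(none) = 1 - (1-p)^n
p = 1/100 = 0.01
1 - p = 0.99
(1 - p)^100 = 0.99^100 = 0.366032
P(at least one) = 1 - 0.366032 = 0.6340

0.6340


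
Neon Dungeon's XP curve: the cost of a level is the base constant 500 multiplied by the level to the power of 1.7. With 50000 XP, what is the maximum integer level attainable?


XP = 500 * level^1.7, so level = (XP / 500)^(1/1.7)
= (50000 / 500)^(1/1.7)
= 100.0^0.5882
= 15.0131
Floor: level = 15

level 15


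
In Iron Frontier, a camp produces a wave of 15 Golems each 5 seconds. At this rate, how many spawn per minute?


Spawns per minute = count * (60 / interval)
= 15 * (60 / 5)
= 15 * 12.0
= 180.0

180.0 per minute


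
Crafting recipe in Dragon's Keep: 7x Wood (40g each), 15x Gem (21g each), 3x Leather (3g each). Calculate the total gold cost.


Cost breakdown:
  Wood: 7 * 40 = 280
  Gem: 15 * 21 = 315
  Leather: 3 * 3 = 9
Total = 280 + 315 + 9 = 604

604 gold


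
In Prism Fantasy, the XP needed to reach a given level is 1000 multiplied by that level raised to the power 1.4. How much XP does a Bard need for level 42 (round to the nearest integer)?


XP = 1000 * level^1.4
Substitute level = 42:
XP = 1000 * 42^1.4
= 1000 * 187.3048
= 187305

187305 XP


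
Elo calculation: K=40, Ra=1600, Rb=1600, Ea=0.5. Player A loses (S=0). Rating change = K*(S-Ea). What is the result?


Elo update: delta = K * (S - Ea), where S = 0 (loses)
S - Ea = 0 - 0.5 = -0.5
Rating change = 40 * -0.5
= -20.00

-20.00 rating points


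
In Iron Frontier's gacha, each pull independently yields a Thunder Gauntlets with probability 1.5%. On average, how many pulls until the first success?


Expected pulls for a geometric distribution = 1/p = 100 / rate%
= 100 / 1.5
= 66.67

66.67 pulls


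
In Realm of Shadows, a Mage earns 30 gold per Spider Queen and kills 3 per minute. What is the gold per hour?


Gold per minute = 30 * 3 = 90
Gold per hour = 90 * 60 = 5400

5400 gold/hour


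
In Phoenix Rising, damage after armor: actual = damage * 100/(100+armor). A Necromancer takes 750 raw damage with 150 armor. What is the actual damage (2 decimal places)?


actual = 750 * 100 / (100 + 150)
= 750 * 100 / 250
= 75000 / 250
= 300.00

300.00 damage


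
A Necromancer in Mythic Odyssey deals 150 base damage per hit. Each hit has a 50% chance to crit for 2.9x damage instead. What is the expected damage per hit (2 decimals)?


E[dmg] = base * (1 + crit_chance * (crit_mult - 1))
cc as decimal = 50/100 = 0.5
cm - 1 = 2.9 - 1 = 1.9
Bonus factor = 0.5 * 1.9 = 0.95
Total multiplier = 1 + 0.95 = 1.95
Expected damage = 150 * 1.95 = 292.50

292.50 damage


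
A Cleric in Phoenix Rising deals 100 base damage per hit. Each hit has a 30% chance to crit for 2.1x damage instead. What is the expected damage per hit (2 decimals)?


E[dmg] = base * (1 + crit_chance * (crit_mult - 1))
cc as decimal = 30/100 = 0.3
cm - 1 = 2.1 - 1 = 1.1
Bonus factor = 0.3 * 1.1 = 0.33
Total multiplier = 1 + 0.33 = 1.33
Expected damage = 100 * 1.33 = 133.00

133.00 damage


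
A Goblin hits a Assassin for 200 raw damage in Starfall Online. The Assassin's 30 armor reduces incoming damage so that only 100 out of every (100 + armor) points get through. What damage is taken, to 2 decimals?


actual = 200 * 100 / (100 + 30)
= 200 * 100 / 130
= 20000 / 130
= 153.85

153.85 damage


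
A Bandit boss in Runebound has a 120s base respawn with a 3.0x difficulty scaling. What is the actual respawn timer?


Respawn time = base * multiplier
= 120 * 3.0
= 360.0 seconds

360.0 seconds


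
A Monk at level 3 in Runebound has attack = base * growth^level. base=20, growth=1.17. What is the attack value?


value = base * growth^level
= 20 * 1.17^3
= 20 * 1.601613
= 32.03

32.03 attack


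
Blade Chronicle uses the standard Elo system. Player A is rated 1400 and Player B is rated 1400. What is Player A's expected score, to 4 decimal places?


Elo expected score: Ea = 1/(1 + 10^((Rb-Ra)/400))
Rb - Ra = 1400 - 1400 = 0
(Rb-Ra)/400 = 0/400 = 0.0
10^0.0 = 1.0
Ea = 1/(1 + 1.0) = 1/2.0 = 0.5000

0.5000


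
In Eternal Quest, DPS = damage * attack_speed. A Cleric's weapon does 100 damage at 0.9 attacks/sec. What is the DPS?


DPS = damage * attack_speed
= 100 * 0.9
= 90.0

90.0 DPS


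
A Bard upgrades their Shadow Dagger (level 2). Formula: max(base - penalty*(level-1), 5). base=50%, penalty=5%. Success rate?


raw_rate = 50 - 5 * (2 - 1)
= 50 - 5 * 1
= 50 - 5
= 45
Apply floor: max(45, 5) = 45%

45%


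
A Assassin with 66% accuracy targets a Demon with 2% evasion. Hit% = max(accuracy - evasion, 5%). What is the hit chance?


accuracy - evasion = 66 - 2 = 64
Apply floor: max(64, 5) = 64
Hit chance = 64%

64%


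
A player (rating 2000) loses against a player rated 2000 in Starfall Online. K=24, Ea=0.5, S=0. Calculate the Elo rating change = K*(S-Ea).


Elo update: delta = K * (S - Ea), where S = 0 (loses)
S - Ea = 0 - 0.5 = -0.5
Rating change = 24 * -0.5
= -12.00

-12.00 rating points


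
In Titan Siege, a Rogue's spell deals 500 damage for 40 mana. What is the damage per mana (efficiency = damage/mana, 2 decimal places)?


Efficiency = damage / mana
= 500 / 40
= 12.50

12.50 dmg/mana


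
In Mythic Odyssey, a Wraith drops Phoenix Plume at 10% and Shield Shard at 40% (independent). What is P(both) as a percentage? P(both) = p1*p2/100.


For independent events, P(both) = P(A) * P(B)
= 10% * 40%
= 400 / 100 %
= 4.0%

4.0%


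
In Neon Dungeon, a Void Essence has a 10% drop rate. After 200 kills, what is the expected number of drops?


Expected drops = kills * (drop_rate / 100)
= 200 * (10 / 100)
= 200 * 0.1
= 20.0

20.0 drops


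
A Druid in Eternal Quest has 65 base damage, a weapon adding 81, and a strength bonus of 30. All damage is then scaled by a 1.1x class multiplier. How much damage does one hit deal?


Sum base + weapon + str = 65 + 81 + 30 = 176
Multiply by 1.1:
176 * 1.1 = 193.6

193.6 damage


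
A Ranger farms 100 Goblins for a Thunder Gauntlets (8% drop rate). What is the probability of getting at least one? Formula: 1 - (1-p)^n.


P(at least one) = 1 - P(none) = 1 - (1-p)^n
p = 8/100 = 0.08
1 - p = 0.92
(1 - p)^100 = 0.92^100 = 0.000239
P(at least one) = 1 - 0.000239 = 0.9998

0.9998
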